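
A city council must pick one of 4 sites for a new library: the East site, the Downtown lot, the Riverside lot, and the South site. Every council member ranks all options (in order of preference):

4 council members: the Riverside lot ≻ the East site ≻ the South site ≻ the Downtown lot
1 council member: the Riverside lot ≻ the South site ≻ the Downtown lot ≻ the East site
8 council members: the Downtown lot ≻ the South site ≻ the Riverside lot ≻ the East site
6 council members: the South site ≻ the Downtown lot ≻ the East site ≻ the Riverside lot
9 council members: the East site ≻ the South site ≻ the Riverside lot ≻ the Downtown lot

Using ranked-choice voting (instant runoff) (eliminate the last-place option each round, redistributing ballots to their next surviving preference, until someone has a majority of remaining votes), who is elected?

the Downtown lot

Round 1: the East site 9, the Downtown lot 8, the Riverside lot 5, the South site 6. Eliminate the Riverside lot.
Round 2: the East site 13, the Downtown lot 8, the South site 7. Eliminate the South site.
Round 3: the East site 13, the Downtown lot 15. The Downtown lot has a majority.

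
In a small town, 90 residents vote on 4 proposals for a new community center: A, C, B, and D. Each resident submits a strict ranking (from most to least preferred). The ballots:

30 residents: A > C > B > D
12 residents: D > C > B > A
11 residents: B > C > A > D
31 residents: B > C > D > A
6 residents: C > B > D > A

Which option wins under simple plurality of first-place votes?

First-place votes: A 30, C 6, B 42, D 12.
B has the most first-place votes.

B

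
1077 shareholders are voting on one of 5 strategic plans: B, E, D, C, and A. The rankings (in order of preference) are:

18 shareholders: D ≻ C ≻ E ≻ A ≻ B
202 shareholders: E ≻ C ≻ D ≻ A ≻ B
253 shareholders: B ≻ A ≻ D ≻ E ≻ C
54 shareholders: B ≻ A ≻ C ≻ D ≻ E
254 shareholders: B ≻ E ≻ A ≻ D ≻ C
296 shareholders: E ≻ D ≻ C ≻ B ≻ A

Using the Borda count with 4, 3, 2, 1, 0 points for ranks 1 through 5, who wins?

E

B: 18·0 + 202·0 + 253·4 + 54·4 + 254·4 + 296·1 = 2540
E: 18·2 + 202·4 + 253·1 + 54·0 + 254·3 + 296·4 = 3043
D: 18·4 + 202·2 + 253·2 + 54·1 + 254·1 + 296·3 = 2178
C: 18·3 + 202·3 + 253·0 + 54·2 + 254·0 + 296·2 = 1360
A: 18·1 + 202·1 + 253·3 + 54·3 + 254·2 + 296·0 = 1649
E has the highest Borda score (3043).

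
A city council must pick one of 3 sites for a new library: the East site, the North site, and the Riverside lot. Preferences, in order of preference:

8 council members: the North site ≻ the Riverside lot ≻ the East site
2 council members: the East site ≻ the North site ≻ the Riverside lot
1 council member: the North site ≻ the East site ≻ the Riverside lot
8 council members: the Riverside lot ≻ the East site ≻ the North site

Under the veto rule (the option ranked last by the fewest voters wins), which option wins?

Last-place votes: the East site 8, the North site 8, the Riverside lot 3.
the Riverside lot is ranked last by the fewest voters, so the Riverside lot wins.

the Riverside lot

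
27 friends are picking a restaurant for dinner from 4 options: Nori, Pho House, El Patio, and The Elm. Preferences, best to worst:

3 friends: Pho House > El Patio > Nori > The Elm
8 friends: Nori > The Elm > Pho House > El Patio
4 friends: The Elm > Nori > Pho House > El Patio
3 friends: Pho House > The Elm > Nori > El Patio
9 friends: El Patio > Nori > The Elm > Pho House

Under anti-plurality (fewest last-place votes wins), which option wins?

Last-place votes: Nori 0, Pho House 9, El Patio 15, The Elm 3.
Nori is ranked last by the fewest voters, so Nori wins.

Nori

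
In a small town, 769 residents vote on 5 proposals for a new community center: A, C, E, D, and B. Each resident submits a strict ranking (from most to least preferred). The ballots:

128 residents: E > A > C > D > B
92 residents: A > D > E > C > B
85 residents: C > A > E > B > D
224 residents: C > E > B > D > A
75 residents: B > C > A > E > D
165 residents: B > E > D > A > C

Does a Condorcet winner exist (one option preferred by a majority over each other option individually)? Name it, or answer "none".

E

E vs A: 517–252 for E.
E vs C: 385–384 for E.
E vs D: 677–92 for E.
E vs B: 529–240 for E.
E beats every other option head-to-head.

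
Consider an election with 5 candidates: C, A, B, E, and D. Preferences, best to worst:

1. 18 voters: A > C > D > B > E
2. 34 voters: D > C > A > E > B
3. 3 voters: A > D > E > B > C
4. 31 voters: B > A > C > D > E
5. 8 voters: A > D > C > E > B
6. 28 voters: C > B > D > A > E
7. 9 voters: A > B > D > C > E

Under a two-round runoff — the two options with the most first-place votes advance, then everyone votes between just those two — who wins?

A

Round 1 first-place votes: C 28, A 38, B 31, E 0, D 34.
A and D advance.
Runoff: A is preferred to D by 69 voters; D by 62.
A wins the runoff.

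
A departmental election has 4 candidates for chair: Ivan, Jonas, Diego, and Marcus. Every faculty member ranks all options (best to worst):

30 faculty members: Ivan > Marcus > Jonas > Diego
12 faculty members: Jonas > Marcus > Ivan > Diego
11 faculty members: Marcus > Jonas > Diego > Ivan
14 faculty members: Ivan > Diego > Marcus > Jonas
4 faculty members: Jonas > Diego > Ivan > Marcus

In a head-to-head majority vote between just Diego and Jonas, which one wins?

Voters preferring Diego to Jonas: 14; preferring Jonas to Diego: 57.
Jonas wins the head-to-head.

Jonas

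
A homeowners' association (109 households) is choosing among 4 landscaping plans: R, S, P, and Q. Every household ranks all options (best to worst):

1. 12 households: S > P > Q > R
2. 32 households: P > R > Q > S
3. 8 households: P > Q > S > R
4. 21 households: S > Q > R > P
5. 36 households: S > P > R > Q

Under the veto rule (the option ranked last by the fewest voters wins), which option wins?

R

Last-place votes: R 20, S 32, P 21, Q 36.
R is ranked last by the fewest voters, so R wins.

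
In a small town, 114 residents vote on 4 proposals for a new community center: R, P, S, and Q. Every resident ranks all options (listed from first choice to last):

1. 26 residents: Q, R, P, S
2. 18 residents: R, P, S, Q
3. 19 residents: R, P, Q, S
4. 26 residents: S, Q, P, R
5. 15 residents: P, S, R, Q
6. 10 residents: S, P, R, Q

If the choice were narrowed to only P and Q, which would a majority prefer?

Voters preferring P to Q: 62; preferring Q to P: 52.
P wins the head-to-head.

P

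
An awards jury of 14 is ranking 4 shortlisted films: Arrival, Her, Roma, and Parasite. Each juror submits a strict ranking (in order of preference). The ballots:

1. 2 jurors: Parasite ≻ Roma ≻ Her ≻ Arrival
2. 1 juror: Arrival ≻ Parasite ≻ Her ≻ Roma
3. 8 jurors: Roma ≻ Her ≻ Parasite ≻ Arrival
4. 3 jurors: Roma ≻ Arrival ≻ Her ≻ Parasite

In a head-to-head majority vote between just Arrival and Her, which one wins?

Her

Voters preferring Arrival to Her: 4; preferring Her to Arrival: 10.
Her wins the head-to-head.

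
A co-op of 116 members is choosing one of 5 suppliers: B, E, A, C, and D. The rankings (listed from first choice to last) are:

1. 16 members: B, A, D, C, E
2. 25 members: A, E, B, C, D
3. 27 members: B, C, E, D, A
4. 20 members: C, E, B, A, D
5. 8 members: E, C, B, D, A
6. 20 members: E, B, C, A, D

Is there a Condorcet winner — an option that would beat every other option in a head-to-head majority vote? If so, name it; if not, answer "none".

Checking pairwise contests:
E beats B 73–43.
C beats E 63–53.
B beats A 91–25.
B beats C 88–28.
B beats D 116–0.
Every option loses at least one head-to-head, so there is no Condorcet winner.

none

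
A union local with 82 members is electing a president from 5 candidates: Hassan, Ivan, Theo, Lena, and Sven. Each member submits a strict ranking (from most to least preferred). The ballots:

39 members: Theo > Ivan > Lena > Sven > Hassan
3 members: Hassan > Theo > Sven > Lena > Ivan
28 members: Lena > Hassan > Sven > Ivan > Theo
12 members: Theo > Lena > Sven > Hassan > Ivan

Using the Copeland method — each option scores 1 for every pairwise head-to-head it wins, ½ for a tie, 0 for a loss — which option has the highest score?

Hassan: beats Ivan; loses to Theo, Lena, and Sven → score 1.
Ivan: loses to Hassan, Theo, Lena, and Sven → score 0.
Theo: beats Hassan, Ivan, Lena, and Sven → score 4.
Lena: beats Hassan, Ivan, and Sven; loses to Theo → score 3.
Sven: beats Hassan and Ivan; loses to Theo and Lena → score 2.
Theo has the best pairwise record.

Theo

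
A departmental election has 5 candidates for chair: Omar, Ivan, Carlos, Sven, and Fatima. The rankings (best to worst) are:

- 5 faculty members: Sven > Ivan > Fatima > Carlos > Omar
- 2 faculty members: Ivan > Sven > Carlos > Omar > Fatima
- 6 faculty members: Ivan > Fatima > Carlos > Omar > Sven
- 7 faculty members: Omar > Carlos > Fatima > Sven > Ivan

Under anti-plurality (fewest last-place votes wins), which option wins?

Last-place votes: Omar 5, Ivan 7, Carlos 0, Sven 6, Fatima 2.
Carlos is ranked last by the fewest voters, so Carlos wins.

Carlos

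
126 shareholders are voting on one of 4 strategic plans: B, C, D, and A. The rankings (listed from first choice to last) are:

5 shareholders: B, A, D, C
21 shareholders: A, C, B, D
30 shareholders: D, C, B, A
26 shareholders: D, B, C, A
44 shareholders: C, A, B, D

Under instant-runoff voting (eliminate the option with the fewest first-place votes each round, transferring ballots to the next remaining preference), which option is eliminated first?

Round 1: B 5, C 44, D 56, A 21. Eliminate B.

B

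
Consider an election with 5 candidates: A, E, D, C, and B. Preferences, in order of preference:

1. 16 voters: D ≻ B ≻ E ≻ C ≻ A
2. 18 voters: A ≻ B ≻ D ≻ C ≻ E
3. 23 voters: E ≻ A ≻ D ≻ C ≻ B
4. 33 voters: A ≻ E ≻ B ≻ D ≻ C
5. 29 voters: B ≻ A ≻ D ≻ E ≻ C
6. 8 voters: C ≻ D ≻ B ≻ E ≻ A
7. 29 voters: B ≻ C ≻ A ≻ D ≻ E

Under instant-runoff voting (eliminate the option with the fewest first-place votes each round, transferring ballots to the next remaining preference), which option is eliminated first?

Round 1: A 51, E 23, D 16, C 8, B 58. Eliminate C.

C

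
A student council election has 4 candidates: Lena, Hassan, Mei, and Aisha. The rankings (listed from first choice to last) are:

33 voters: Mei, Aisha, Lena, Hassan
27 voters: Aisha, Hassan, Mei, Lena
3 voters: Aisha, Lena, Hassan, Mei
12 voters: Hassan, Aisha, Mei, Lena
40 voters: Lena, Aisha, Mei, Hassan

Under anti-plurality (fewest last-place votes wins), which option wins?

Aisha

Last-place votes: Lena 39, Hassan 73, Mei 3, Aisha 0.
Aisha is ranked last by the fewest voters, so Aisha wins.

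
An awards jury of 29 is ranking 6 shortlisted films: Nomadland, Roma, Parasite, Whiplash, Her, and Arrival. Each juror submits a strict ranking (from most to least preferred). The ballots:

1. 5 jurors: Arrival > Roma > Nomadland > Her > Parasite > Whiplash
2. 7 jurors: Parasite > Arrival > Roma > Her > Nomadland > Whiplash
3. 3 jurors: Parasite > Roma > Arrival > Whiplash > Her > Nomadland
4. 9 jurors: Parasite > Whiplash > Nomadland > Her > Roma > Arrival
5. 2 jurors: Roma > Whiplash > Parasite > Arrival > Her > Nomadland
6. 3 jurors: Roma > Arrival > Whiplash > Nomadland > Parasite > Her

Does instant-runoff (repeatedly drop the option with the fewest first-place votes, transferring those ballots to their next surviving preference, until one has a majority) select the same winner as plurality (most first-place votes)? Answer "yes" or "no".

yes

Instant-runoff — R1 Nomadland 0, Roma 5, Parasite 19, Whiplash 0, Her 0, Arrival 5 (Parasite winner). Winner: Parasite.
Plurality — first-place votes: Nomadland 0, Roma 5, Parasite 19, Whiplash 0, Her 0, Arrival 5. Winner: Parasite.
The two methods agree.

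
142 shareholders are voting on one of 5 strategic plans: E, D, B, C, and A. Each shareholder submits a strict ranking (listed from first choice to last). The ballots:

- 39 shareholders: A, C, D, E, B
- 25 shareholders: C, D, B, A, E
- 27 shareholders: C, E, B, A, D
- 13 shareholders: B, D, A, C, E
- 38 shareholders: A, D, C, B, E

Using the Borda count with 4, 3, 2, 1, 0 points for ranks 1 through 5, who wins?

C

E: 39·1 + 25·0 + 27·3 + 13·0 + 38·0 = 120
D: 39·2 + 25·3 + 27·0 + 13·3 + 38·3 = 306
B: 39·0 + 25·2 + 27·2 + 13·4 + 38·1 = 194
C: 39·3 + 25·4 + 27·4 + 13·1 + 38·2 = 414
A: 39·4 + 25·1 + 27·1 + 13·2 + 38·4 = 386
C has the highest Borda score (414).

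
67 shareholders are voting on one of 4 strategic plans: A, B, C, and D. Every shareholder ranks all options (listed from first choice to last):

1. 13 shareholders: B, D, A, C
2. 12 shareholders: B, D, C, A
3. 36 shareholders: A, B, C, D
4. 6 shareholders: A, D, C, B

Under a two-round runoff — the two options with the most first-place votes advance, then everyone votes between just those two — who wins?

A

Round 1 first-place votes: A 42, B 25, C 0, D 0.
A and B advance.
Runoff: A is preferred to B by 42 voters; B by 25.
A wins the runoff.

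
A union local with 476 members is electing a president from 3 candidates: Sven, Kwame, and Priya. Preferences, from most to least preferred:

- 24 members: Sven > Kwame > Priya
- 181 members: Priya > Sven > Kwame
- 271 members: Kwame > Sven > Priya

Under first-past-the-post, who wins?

First-place votes: Sven 24, Kwame 271, Priya 181.
Kwame has the most first-place votes.

Kwame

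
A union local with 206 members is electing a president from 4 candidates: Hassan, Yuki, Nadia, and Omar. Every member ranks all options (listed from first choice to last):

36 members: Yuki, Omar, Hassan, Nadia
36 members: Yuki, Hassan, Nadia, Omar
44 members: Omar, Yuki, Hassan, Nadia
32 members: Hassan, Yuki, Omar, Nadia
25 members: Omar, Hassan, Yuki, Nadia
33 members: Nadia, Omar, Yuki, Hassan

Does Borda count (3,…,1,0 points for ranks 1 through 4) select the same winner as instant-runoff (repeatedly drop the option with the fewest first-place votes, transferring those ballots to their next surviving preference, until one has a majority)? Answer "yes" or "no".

Borda — scores: Hassan 298, Yuki 426, Nadia 135, Omar 377. Winner: Yuki.
Instant-runoff — R1 Hassan 32, Yuki 72, Nadia 33, Omar 69 (Hassan out); R2 Yuki 104, Nadia 33, Omar 69 (Yuki winner). Winner: Yuki.
The two methods agree.

yes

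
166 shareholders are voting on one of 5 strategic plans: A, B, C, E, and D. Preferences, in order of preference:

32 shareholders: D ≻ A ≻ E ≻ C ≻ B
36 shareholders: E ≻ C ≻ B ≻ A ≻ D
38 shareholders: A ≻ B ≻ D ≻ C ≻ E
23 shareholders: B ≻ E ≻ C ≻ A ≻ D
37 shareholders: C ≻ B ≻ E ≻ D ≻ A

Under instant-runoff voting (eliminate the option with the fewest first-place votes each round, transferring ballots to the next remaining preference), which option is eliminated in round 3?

Round 1: A 38, B 23, C 37, E 36, D 32. Eliminate B.
Round 2: A 38, C 37, E 59, D 32. Eliminate D.
Round 3: A 70, C 37, E 59. Eliminate C.

C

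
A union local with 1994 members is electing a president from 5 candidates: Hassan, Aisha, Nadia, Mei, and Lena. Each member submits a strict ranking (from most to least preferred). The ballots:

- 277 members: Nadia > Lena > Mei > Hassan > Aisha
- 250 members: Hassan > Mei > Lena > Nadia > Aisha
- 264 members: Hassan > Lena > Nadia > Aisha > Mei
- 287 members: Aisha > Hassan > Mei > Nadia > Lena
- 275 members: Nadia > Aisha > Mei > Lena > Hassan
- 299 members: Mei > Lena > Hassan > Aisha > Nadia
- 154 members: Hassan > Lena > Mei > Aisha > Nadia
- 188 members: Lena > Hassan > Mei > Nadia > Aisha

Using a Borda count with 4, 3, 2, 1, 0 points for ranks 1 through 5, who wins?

Hassan: 277·1 + 250·4 + 264·4 + 287·3 + 275·0 + 299·2 + 154·4 + 188·3 = 4972
Aisha: 277·0 + 250·0 + 264·1 + 287·4 + 275·3 + 299·1 + 154·1 + 188·0 = 2690
Nadia: 277·4 + 250·1 + 264·2 + 287·1 + 275·4 + 299·0 + 154·0 + 188·1 = 3461
Mei: 277·2 + 250·3 + 264·0 + 287·2 + 275·2 + 299·4 + 154·2 + 188·2 = 4308
Lena: 277·3 + 250·2 + 264·3 + 287·0 + 275·1 + 299·3 + 154·3 + 188·4 = 4509
Hassan has the highest Borda score (4972).

Hassan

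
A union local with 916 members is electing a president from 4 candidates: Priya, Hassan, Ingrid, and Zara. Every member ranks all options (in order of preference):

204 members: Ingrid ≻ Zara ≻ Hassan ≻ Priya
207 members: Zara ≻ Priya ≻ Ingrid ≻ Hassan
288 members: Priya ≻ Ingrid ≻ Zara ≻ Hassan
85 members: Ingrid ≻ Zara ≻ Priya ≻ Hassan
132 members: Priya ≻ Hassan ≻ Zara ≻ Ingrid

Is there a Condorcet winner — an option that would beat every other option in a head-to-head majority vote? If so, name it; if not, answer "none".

Checking pairwise contests:
Zara beats Priya 496–420.
Priya beats Hassan 712–204.
Priya beats Ingrid 627–289.
Ingrid beats Zara 577–339.
Every option loses at least one head-to-head, so there is no Condorcet winner.

none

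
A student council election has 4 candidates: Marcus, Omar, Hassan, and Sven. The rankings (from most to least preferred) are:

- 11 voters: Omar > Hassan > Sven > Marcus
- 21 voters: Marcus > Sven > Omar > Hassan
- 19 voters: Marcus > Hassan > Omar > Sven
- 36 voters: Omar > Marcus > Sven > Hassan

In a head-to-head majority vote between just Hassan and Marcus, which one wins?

Voters preferring Hassan to Marcus: 11; preferring Marcus to Hassan: 76.
Marcus wins the head-to-head.

Marcus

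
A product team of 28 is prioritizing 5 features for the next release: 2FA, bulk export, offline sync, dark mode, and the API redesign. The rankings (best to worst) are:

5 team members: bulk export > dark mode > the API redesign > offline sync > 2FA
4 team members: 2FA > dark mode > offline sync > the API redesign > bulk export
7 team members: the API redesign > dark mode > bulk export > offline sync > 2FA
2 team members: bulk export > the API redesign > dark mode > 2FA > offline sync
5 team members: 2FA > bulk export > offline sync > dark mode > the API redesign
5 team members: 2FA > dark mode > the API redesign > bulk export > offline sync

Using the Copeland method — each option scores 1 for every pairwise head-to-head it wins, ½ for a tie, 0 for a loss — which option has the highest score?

dark mode

2FA: beats offline sync; ties bulk export, dark mode, and the API redesign → score 2.5.
bulk export: beats offline sync; ties 2FA; loses to dark mode and the API redesign → score 1.5.
offline sync: loses to 2FA, bulk export, dark mode, and the API redesign → score 0.
dark mode: beats bulk export, offline sync, and the API redesign; ties 2FA → score 3.5.
the API redesign: beats bulk export and offline sync; ties 2FA; loses to dark mode → score 2.5.
dark mode has the best pairwise record.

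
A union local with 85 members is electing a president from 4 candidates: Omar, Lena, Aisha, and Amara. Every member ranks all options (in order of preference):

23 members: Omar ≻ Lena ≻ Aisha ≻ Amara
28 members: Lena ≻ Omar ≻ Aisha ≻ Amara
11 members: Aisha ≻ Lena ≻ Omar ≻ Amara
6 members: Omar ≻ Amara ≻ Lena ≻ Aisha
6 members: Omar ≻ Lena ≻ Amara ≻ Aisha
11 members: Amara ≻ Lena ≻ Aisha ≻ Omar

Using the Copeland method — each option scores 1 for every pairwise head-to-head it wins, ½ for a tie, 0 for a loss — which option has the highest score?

Lena

Omar: beats Aisha and Amara; loses to Lena → score 2.
Lena: beats Omar, Aisha, and Amara → score 3.
Aisha: beats Amara; loses to Omar and Lena → score 1.
Amara: loses to Omar, Lena, and Aisha → score 0.
Lena has the best pairwise record.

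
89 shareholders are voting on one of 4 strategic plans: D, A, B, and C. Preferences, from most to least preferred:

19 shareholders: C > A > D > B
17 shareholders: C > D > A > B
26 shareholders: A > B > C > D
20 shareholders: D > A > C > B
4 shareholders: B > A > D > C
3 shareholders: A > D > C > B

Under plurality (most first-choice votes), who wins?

C

First-place votes: D 20, A 29, B 4, C 36.
C has the most first-place votes.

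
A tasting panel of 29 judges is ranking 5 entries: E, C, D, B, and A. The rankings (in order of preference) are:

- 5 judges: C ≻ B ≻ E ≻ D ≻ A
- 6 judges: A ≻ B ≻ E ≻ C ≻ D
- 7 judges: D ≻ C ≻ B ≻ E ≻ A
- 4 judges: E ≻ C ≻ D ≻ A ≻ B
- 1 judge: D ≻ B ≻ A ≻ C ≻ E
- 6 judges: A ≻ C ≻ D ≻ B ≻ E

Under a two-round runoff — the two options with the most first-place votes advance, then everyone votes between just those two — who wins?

D

Round 1 first-place votes: E 4, C 5, D 8, B 0, A 12.
A and D advance.
Runoff: A is preferred to D by 12 voters; D by 17.
D wins the runoff.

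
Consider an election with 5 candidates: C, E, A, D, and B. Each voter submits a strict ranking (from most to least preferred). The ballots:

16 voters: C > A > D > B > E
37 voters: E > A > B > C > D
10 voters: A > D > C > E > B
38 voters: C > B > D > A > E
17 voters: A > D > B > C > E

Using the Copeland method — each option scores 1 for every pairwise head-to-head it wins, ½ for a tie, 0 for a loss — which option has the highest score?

A

C: beats E, D, and B; loses to A → score 3.
E: loses to C, A, D, and B → score 0.
A: beats C, E, D, and B → score 4.
D: beats E; loses to C, A, and B → score 1.
B: beats E and D; loses to C and A → score 2.
A has the best pairwise record.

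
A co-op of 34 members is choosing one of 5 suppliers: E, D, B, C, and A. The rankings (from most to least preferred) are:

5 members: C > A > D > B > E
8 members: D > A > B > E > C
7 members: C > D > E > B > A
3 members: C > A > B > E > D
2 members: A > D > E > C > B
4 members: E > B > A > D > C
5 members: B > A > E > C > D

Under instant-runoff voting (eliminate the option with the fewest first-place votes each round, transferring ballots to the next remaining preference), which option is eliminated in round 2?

Round 1: E 4, D 8, B 5, C 15, A 2. Eliminate A.
Round 2: E 4, D 10, B 5, C 15. Eliminate E.

E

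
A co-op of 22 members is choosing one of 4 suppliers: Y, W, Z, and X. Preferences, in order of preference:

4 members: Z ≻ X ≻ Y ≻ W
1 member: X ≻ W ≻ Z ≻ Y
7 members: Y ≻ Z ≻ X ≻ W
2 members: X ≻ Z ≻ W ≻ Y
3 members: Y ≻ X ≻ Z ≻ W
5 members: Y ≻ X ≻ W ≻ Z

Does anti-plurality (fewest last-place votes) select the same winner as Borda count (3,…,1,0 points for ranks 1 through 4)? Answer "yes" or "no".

Anti-plurality — last-place votes: Y 3, W 14, Z 5, X 0. Winner: X.
Borda — scores: Y 49, W 9, Z 34, X 40. Winner: Y.
The two methods disagree.

no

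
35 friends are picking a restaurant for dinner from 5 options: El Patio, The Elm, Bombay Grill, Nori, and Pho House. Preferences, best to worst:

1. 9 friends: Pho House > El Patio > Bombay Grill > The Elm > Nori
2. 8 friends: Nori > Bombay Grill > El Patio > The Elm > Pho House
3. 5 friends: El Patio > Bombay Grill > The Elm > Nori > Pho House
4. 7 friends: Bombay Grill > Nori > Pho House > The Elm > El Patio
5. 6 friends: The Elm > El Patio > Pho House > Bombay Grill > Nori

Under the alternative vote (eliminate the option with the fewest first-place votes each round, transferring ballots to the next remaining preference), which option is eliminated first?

Round 1: El Patio 5, The Elm 6, Bombay Grill 7, Nori 8, Pho House 9. Eliminate El Patio.

El Patio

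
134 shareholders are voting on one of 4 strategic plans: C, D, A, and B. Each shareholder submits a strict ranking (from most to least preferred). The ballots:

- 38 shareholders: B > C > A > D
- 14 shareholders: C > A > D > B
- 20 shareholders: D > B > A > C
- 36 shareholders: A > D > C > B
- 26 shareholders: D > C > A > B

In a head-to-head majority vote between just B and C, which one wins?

Voters preferring B to C: 58; preferring C to B: 76.
C wins the head-to-head.

C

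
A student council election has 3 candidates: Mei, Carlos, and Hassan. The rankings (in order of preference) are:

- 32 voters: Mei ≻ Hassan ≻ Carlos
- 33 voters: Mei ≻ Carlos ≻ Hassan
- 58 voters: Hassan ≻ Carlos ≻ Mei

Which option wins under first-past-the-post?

Mei

First-place votes: Mei 65, Carlos 0, Hassan 58.
Mei has the most first-place votes.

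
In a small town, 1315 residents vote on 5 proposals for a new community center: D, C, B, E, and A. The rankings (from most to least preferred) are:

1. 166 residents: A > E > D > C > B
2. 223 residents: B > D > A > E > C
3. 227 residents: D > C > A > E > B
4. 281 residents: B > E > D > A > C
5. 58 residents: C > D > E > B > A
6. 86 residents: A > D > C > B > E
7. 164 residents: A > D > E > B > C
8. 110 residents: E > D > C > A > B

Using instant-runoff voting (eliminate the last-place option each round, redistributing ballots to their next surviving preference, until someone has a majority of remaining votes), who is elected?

Round 1: D 227, C 58, B 504, E 110, A 416. Eliminate C.
Round 2: D 285, B 504, E 110, A 416. Eliminate E.
Round 3: D 395, B 504, A 416. Eliminate D.
Round 4: B 562, A 753. A has a majority.

A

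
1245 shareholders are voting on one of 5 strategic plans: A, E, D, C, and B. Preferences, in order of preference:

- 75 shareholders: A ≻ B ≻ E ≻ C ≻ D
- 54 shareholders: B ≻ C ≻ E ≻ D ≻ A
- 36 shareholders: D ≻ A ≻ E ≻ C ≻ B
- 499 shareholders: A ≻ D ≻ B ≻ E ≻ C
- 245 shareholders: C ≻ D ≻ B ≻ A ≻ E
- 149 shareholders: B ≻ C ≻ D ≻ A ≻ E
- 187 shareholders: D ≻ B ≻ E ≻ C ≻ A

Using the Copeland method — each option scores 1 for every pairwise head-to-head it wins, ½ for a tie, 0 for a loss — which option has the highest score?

A: beats E; loses to D, C, and B → score 1.
E: beats C; loses to A, D, and B → score 1.
D: beats A, E, C, and B → score 4.
C: beats A; loses to E, D, and B → score 1.
B: beats A, E, and C; loses to D → score 3.
D has the best pairwise record.

D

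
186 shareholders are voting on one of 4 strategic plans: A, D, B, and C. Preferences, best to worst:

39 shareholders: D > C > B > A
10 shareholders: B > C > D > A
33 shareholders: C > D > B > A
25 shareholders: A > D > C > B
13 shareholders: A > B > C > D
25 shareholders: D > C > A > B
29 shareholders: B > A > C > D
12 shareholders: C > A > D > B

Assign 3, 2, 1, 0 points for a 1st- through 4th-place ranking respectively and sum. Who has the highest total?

A: 39·0 + 10·0 + 33·0 + 25·3 + 13·3 + 25·1 + 29·2 + 12·2 = 221
D: 39·3 + 10·1 + 33·2 + 25·2 + 13·0 + 25·3 + 29·0 + 12·1 = 330
B: 39·1 + 10·3 + 33·1 + 25·0 + 13·2 + 25·0 + 29·3 + 12·0 = 215
C: 39·2 + 10·2 + 33·3 + 25·1 + 13·1 + 25·2 + 29·1 + 12·3 = 350
C has the highest Borda score (350).

C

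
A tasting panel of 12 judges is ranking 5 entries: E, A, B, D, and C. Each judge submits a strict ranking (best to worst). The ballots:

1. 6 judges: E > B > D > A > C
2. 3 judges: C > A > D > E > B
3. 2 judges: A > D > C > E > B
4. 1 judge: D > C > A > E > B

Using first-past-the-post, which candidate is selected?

First-place votes: E 6, A 2, B 0, D 1, C 3.
E has the most first-place votes.

E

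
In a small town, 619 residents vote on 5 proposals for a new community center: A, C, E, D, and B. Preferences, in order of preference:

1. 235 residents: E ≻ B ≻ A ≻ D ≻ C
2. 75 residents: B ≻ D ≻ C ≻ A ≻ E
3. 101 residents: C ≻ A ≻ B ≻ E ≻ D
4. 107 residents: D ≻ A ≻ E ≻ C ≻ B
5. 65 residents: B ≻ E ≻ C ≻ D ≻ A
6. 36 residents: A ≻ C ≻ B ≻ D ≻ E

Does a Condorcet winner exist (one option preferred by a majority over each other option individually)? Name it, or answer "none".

none

Checking pairwise contests:
B beats A 375–244.
A beats C 378–241.
A beats E 319–300.
A beats D 372–247.
E beats B 342–277.
Every option loses at least one head-to-head, so there is no Condorcet winner.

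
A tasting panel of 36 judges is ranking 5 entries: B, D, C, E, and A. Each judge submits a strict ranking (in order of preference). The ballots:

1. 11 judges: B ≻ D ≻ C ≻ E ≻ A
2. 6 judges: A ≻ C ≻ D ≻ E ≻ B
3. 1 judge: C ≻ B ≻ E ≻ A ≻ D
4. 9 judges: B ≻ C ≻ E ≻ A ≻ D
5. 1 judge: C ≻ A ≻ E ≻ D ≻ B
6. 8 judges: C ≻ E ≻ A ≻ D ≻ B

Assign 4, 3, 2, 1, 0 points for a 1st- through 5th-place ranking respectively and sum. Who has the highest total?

C

B: 11·4 + 6·0 + 1·3 + 9·4 + 1·0 + 8·0 = 83
D: 11·3 + 6·2 + 1·0 + 9·0 + 1·1 + 8·1 = 54
C: 11·2 + 6·3 + 1·4 + 9·3 + 1·4 + 8·4 = 107
E: 11·1 + 6·1 + 1·2 + 9·2 + 1·2 + 8·3 = 63
A: 11·0 + 6·4 + 1·1 + 9·1 + 1·3 + 8·2 = 53
C has the highest Borda score (107).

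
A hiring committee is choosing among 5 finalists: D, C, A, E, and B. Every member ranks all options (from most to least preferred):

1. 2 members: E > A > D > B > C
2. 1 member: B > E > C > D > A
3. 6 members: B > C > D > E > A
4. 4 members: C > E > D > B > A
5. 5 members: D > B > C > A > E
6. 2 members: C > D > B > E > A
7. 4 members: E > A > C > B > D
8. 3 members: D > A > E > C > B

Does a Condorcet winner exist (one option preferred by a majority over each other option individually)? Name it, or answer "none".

Checking pairwise contests:
C beats D 17–10.
B beats C 14–13.
D beats A 21–6.
D beats E 16–11.
D beats B 16–11.
Every option loses at least one head-to-head, so there is no Condorcet winner.

none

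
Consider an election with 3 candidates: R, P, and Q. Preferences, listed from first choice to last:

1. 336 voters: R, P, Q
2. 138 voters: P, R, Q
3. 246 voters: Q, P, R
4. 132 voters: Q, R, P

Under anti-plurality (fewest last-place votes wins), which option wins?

P

Last-place votes: R 246, P 132, Q 474.
P is ranked last by the fewest voters, so P wins.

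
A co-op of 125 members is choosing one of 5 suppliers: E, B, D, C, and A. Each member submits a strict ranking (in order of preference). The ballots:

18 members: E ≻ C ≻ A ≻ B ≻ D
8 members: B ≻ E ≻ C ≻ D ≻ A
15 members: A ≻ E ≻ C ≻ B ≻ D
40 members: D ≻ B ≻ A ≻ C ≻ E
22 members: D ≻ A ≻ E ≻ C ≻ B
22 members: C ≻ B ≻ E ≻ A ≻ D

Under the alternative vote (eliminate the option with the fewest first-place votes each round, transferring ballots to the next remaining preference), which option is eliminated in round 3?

C

Round 1: E 18, B 8, D 62, C 22, A 15. Eliminate B.
Round 2: E 26, D 62, C 22, A 15. Eliminate A.
Round 3: E 41, D 62, C 22. Eliminate C.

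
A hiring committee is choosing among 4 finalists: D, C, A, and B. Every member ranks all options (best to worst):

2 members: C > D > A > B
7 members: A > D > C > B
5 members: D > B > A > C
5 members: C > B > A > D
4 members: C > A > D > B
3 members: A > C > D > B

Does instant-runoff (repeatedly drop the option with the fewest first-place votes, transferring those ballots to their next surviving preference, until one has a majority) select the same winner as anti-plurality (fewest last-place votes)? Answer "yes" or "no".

Instant-runoff — R1 D 5, C 11, A 10, B 0 (B out); R2 D 5, C 11, A 10 (D out); R3 C 11, A 15 (A winner). Winner: A.
Anti-plurality — last-place votes: D 5, C 5, A 0, B 16. Winner: A.
The two methods agree.

yes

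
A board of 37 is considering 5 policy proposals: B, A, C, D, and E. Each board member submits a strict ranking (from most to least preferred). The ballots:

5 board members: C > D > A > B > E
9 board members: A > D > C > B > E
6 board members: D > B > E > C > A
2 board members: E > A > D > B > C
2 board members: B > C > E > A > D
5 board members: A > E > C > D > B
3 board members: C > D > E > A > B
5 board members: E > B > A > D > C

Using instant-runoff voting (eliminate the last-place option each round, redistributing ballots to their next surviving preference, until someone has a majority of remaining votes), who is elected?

Round 1: B 2, A 14, C 8, D 6, E 7. Eliminate B.
Round 2: A 14, C 10, D 6, E 7. Eliminate D.
Round 3: A 14, C 10, E 13. Eliminate C.
Round 4: A 19, E 18. A has a majority.

A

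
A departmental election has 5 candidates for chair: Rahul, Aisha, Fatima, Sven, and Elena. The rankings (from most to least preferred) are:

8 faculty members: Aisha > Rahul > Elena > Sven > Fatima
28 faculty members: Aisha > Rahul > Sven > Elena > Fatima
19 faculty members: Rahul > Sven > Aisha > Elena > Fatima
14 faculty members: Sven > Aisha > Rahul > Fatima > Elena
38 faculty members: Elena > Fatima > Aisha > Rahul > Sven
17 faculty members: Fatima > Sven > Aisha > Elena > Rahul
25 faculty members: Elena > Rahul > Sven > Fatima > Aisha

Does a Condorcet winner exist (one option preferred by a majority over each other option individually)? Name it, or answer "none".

Checking pairwise contests:
Aisha beats Rahul 105–44.
Fatima beats Aisha 80–69.
Rahul beats Fatima 94–55.
Rahul beats Sven 118–31.
Aisha beats Elena 86–63.
Every option loses at least one head-to-head, so there is no Condorcet winner.

none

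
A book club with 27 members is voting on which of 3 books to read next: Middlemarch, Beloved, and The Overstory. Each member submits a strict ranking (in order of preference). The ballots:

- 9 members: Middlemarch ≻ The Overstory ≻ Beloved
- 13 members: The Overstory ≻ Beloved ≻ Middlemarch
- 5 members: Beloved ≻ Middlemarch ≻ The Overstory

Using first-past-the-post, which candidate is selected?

The Overstory

First-place votes: Middlemarch 9, Beloved 5, The Overstory 13.
The Overstory has the most first-place votes.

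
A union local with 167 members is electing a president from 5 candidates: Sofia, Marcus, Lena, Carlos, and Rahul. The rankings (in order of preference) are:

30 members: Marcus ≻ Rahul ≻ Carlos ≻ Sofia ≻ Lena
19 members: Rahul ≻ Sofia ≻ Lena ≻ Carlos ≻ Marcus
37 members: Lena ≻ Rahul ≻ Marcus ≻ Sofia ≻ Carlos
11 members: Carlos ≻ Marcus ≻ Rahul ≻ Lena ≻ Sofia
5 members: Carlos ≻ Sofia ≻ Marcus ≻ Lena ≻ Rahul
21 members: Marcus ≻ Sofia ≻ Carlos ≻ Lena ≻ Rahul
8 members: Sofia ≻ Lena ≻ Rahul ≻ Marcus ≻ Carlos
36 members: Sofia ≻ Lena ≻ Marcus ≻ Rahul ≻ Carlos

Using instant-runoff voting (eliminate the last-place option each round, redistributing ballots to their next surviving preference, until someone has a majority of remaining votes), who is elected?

Round 1: Sofia 44, Marcus 51, Lena 37, Carlos 16, Rahul 19. Eliminate Carlos.
Round 2: Sofia 49, Marcus 62, Lena 37, Rahul 19. Eliminate Rahul.
Round 3: Sofia 68, Marcus 62, Lena 37. Eliminate Lena.
Round 4: Sofia 68, Marcus 99. Marcus has a majority.

Marcus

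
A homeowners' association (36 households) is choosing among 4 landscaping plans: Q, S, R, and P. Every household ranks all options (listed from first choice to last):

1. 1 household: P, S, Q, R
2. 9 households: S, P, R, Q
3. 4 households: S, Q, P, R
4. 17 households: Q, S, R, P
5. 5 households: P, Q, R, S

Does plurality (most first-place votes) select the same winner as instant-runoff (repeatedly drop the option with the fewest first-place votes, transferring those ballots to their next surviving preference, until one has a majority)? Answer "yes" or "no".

yes

Plurality — first-place votes: Q 17, S 13, R 0, P 6. Winner: Q.
Instant-runoff — R1 Q 17, S 13, R 0, P 6 (R out); R2 Q 17, S 13, P 6 (P out); R3 Q 22, S 14 (Q winner). Winner: Q.
The two methods agree.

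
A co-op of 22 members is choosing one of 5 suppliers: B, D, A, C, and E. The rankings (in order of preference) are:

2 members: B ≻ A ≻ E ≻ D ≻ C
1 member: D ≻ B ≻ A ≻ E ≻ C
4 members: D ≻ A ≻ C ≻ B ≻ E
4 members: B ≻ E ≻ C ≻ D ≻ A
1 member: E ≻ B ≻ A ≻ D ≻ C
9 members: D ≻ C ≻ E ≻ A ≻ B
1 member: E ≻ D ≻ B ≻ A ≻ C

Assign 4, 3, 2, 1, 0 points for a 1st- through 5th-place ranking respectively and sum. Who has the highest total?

D

B: 2·4 + 1·3 + 4·1 + 4·4 + 1·3 + 9·0 + 1·2 = 36
D: 2·1 + 1·4 + 4·4 + 4·1 + 1·1 + 9·4 + 1·3 = 66
A: 2·3 + 1·2 + 4·3 + 4·0 + 1·2 + 9·1 + 1·1 = 32
C: 2·0 + 1·0 + 4·2 + 4·2 + 1·0 + 9·3 + 1·0 = 43
E: 2·2 + 1·1 + 4·0 + 4·3 + 1·4 + 9·2 + 1·4 = 43
D has the highest Borda score (66).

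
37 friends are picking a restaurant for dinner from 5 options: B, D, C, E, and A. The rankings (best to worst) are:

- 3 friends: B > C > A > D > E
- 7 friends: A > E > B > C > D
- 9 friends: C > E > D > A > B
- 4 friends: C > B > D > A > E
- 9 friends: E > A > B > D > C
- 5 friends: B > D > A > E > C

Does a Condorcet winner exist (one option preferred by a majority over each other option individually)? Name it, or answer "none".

A

A vs B: 25–12 for A.
A vs D: 19–18 for A.
A vs C: 21–16 for A.
A vs E: 19–18 for A.
A beats every other option head-to-head.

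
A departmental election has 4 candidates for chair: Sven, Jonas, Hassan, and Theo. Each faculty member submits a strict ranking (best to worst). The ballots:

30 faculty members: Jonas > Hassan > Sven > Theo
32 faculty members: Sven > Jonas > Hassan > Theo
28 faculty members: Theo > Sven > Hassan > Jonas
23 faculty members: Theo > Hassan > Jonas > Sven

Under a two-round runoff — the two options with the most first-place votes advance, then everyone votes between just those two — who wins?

Sven

Round 1 first-place votes: Sven 32, Jonas 30, Hassan 0, Theo 51.
Theo and Sven advance.
Runoff: Theo is preferred to Sven by 51 voters; Sven by 62.
Sven wins the runoff.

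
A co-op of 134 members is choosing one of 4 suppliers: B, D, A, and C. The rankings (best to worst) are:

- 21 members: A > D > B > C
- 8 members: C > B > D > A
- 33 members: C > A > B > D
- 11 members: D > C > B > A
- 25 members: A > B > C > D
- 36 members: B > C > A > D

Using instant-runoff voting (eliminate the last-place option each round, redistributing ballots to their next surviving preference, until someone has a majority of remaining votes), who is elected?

C

Round 1: B 36, D 11, A 46, C 41. Eliminate D.
Round 2: B 36, A 46, C 52. Eliminate B.
Round 3: A 46, C 88. C has a majority.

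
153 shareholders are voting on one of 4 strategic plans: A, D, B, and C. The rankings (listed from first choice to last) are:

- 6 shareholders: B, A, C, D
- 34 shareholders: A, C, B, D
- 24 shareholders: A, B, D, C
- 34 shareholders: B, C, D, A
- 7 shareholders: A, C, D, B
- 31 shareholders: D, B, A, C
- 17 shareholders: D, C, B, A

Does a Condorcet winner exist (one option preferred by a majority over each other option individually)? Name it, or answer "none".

B vs A: 88–65 for B.
B vs D: 98–55 for B.
B vs C: 95–58 for B.
B beats every other option head-to-head.

B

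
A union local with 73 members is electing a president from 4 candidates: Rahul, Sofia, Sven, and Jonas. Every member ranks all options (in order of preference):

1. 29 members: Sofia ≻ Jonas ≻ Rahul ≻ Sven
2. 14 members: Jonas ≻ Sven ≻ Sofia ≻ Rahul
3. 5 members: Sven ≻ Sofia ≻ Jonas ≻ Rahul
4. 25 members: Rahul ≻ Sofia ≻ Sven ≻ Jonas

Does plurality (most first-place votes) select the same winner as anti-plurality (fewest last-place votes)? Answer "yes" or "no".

Plurality — first-place votes: Rahul 25, Sofia 29, Sven 5, Jonas 14. Winner: Sofia.
Anti-plurality — last-place votes: Rahul 19, Sofia 0, Sven 29, Jonas 25. Winner: Sofia.
The two methods agree.

yes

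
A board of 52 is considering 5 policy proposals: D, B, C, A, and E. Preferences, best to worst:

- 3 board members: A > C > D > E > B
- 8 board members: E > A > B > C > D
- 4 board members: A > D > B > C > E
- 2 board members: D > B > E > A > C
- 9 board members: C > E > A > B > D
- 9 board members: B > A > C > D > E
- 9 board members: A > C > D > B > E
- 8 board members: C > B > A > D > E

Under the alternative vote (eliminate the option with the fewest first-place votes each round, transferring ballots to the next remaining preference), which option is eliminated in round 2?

E

Round 1: D 2, B 9, C 17, A 16, E 8. Eliminate D.
Round 2: B 11, C 17, A 16, E 8. Eliminate E.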